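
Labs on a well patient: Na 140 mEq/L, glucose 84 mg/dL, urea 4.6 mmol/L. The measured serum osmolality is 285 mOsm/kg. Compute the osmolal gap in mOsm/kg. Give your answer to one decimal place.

Calculated osmolality = 2·Na + glucose/18 + urea
= 2·140 + 84/18 + 4.6
= 280 + 4.67 + 4.60
= 289.27 mOsm/kg ≈ 289.3 mOsm/kg
Osmolar gap = measured − calculated = 285 − 289.3 = -4.3 mOsm/kg

-4.3 mOsm/kg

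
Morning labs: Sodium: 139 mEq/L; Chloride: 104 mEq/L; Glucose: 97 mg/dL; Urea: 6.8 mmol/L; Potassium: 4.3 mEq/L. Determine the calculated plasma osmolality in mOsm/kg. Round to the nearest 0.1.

290.2 mOsm/kg

Calculated osmolality = 2·Na + glucose/18 + urea
= 2·139 + 97/18 + 6.8
= 278 + 5.39 + 6.80
= 290.19 mOsm/kg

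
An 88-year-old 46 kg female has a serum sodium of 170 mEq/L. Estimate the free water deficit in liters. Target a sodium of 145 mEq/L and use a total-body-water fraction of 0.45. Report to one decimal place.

TBW = 0.45 · 46 = 20.7 L
Free water deficit = TBW · (Na/145 − 1)
= 20.7 · (170/145 − 1)
= 20.7 · 0.1724
= 3.57 L

3.6 L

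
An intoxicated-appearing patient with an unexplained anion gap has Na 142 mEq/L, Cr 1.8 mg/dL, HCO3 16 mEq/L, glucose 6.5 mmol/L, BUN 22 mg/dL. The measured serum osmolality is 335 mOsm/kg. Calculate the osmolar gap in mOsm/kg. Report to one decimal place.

Calculated osmolality = 2·Na + glucose + BUN/2.8
= 2·142 + 6.5 + 22/2.8
= 284 + 6.50 + 7.86
= 298.36 mOsm/kg ≈ 298.4 mOsm/kg
Osmolar gap = measured − calculated = 335 − 298.4 = 36.6 mOsm/kg

36.6 mOsm/kg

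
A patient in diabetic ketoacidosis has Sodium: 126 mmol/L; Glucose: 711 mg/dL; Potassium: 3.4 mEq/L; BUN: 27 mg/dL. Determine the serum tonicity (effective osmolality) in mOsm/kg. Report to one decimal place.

291.5 mOsm/kg

Effective osmolality excludes urea (freely permeant across cell membranes):
2·Na + glucose/18
= 2·126 + 711/18
= 252 + 39.5
= 291.5 mOsm/kg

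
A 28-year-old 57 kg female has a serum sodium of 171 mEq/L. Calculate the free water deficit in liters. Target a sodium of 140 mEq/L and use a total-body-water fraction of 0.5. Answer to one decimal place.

TBW = 0.5 · 57 = 28.5 L
Free water deficit = TBW · (Na/140 − 1)
= 28.5 · (171/140 − 1)
= 28.5 · 0.2214
= 6.31 L

6.3 L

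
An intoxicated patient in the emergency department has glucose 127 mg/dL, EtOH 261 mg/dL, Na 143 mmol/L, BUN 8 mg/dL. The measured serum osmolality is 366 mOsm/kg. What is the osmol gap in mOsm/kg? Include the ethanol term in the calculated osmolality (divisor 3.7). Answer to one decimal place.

Calculated osmolality = 2·Na + glucose/18 + BUN/2.8 + ethanol/3.7
= 2·143 + 127/18 + 8/2.8 + 261/3.7
= 286 + 7.06 + 2.86 + 70.54
= 366.46 mOsm/kg ≈ 366.5 mOsm/kg
Osmolar gap = measured − calculated = 366 − 366.5 = -0.5 mOsm/kg

-0.5 mOsm/kg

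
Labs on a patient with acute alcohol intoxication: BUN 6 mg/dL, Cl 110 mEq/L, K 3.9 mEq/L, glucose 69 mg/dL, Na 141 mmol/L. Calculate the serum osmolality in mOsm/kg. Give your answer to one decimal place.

Calculated osmolality = 2·Na + glucose/18 + BUN/2.8
= 2·141 + 69/18 + 6/2.8
= 282 + 3.83 + 2.14
= 287.97 mOsm/kg

288.0 mOsm/kg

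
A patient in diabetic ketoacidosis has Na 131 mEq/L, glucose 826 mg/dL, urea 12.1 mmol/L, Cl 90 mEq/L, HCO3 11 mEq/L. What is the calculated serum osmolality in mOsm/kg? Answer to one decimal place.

Calculated osmolality = 2·Na + glucose/18 + urea
= 2·131 + 826/18 + 12.1
= 262 + 45.89 + 12.10
= 319.99 mOsm/kg

320.0 mOsm/kg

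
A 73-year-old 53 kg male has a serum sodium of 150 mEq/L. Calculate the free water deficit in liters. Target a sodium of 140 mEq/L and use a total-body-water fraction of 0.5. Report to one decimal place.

TBW = 0.5 · 53 = 26.5 L
Free water deficit = TBW · (Na/140 − 1)
= 26.5 · (150/140 − 1)
= 26.5 · 0.0714
= 1.89 L

1.9 L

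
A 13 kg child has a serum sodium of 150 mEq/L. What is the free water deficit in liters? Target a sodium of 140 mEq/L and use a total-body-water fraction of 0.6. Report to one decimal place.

TBW = 0.6 · 13 = 7.8 L
Free water deficit = TBW · (Na/140 − 1)
= 7.8 · (150/140 − 1)
= 7.8 · 0.0714
= 0.56 L

0.6 L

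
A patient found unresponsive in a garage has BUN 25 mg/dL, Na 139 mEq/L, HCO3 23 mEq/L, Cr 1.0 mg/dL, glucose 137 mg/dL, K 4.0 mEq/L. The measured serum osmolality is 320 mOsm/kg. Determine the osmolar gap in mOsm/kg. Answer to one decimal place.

Calculated osmolality = 2·Na + glucose/18 + BUN/2.8
= 2·139 + 137/18 + 25/2.8
= 278 + 7.61 + 8.93
= 294.54 mOsm/kg ≈ 294.5 mOsm/kg
Osmolar gap = measured − calculated = 320 − 294.5 = 25.5 mOsm/kg

25.5 mOsm/kg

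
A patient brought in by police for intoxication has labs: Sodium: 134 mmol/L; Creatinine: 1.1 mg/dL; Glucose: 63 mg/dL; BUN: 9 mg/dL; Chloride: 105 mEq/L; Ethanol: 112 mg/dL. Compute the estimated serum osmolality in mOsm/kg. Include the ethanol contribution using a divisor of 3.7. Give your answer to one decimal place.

305.0 mOsm/kg

Calculated osmolality = 2·Na + glucose/18 + BUN/2.8 + ethanol/3.7
= 2·134 + 63/18 + 9/2.8 + 112/3.7
= 268 + 3.50 + 3.21 + 30.27
= 304.98 mOsm/kg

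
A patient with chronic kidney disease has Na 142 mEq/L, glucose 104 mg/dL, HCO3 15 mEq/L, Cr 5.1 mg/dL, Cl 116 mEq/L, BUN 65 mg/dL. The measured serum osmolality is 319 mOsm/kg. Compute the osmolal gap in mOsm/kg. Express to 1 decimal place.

Calculated osmolality = 2·Na + glucose/18 + BUN/2.8
= 2·142 + 104/18 + 65/2.8
= 284 + 5.78 + 23.21
= 312.99 mOsm/kg ≈ 313.0 mOsm/kg
Osmolar gap = measured − calculated = 319 − 313.0 = 6.0 mOsm/kg

6.0 mOsm/kg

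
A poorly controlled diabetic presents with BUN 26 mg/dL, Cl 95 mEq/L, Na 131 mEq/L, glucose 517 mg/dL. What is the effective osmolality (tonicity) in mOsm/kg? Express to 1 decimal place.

Effective osmolality excludes urea (freely permeant across cell membranes):
2·Na + glucose/18
= 2·131 + 517/18
= 262 + 28.72
= 290.72 mOsm/kg

290.7 mOsm/kg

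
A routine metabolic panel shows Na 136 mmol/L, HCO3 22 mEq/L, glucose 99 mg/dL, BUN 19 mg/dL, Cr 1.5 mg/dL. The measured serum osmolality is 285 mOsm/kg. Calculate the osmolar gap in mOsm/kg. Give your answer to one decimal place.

Calculated osmolality = 2·Na + glucose/18 + BUN/2.8
= 2·136 + 99/18 + 19/2.8
= 272 + 5.50 + 6.79
= 284.29 mOsm/kg ≈ 284.3 mOsm/kg
Osmolar gap = measured − calculated = 285 − 284.3 = 0.7 mOsm/kg

0.7 mOsm/kg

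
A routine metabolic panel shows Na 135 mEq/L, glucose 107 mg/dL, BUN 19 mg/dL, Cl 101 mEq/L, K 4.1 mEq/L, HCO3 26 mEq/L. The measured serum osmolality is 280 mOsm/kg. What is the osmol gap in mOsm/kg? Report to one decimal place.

-2.7 mOsm/kg

Calculated osmolality = 2·Na + glucose/18 + BUN/2.8
= 2·135 + 107/18 + 19/2.8
= 270 + 5.94 + 6.79
= 282.73 mOsm/kg ≈ 282.7 mOsm/kg
Osmolar gap = measured − calculated = 280 − 282.7 = -2.7 mOsm/kg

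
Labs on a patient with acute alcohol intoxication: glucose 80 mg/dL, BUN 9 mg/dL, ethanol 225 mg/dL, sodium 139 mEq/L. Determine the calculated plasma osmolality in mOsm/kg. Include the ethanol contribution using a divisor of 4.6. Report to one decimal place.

Calculated osmolality = 2·Na + glucose/18 + BUN/2.8 + ethanol/4.6
= 2·139 + 80/18 + 9/2.8 + 225/4.6
= 278 + 4.44 + 3.21 + 48.91
= 334.56 mOsm/kg

334.6 mOsm/kg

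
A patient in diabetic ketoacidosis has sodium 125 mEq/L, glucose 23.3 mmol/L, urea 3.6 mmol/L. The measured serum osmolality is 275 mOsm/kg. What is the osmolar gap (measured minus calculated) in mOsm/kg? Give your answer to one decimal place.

Calculated osmolality = 2·Na + glucose + urea
= 2·125 + 23.3 + 3.6
= 250 + 23.30 + 3.60
= 276.9 mOsm/kg ≈ 276.9 mOsm/kg
Osmolar gap = measured − calculated = 275 − 276.9 = -1.9 mOsm/kg

-1.9 mOsm/kg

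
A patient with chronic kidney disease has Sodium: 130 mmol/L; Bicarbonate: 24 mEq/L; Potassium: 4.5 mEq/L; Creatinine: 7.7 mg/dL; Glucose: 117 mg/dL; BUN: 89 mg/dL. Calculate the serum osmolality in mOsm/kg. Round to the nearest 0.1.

Calculated osmolality = 2·Na + glucose/18 + BUN/2.8
= 2·130 + 117/18 + 89/2.8
= 260 + 6.50 + 31.79
= 298.29 mOsm/kg

298.3 mOsm/kg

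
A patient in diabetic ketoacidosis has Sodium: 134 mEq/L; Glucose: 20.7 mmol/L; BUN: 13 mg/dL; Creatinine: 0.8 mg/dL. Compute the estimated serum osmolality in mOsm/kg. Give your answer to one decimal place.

293.3 mOsm/kg

Calculated osmolality = 2·Na + glucose + BUN/2.8
= 2·134 + 20.7 + 13/2.8
= 268 + 20.70 + 4.64
= 293.34 mOsm/kg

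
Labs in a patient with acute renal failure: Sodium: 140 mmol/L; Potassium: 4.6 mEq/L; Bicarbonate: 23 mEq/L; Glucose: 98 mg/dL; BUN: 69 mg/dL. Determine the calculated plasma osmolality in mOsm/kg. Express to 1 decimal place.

310.1 mOsm/kg

Calculated osmolality = 2·Na + glucose/18 + BUN/2.8
= 2·140 + 98/18 + 69/2.8
= 280 + 5.44 + 24.64
= 310.08 mOsm/kg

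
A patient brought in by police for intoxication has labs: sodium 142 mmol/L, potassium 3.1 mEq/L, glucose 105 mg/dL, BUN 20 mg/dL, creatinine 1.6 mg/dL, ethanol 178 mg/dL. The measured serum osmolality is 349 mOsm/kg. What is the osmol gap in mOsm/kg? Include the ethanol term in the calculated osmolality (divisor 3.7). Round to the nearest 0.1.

3.9 mOsm/kg

Calculated osmolality = 2·Na + glucose/18 + BUN/2.8 + ethanol/3.7
= 2·142 + 105/18 + 20/2.8 + 178/3.7
= 284 + 5.83 + 7.14 + 48.11
= 345.08 mOsm/kg ≈ 345.1 mOsm/kg
Osmolar gap = measured − calculated = 349 − 345.1 = 3.9 mOsm/kg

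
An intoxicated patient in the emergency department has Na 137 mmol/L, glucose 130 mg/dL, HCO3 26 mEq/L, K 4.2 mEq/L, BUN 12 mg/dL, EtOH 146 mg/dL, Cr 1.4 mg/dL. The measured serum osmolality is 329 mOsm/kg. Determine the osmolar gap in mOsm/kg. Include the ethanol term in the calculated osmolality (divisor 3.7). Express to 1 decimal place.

4.0 mOsm/kg

Calculated osmolality = 2·Na + glucose/18 + BUN/2.8 + ethanol/3.7
= 2·137 + 130/18 + 12/2.8 + 146/3.7
= 274 + 7.22 + 4.29 + 39.46
= 324.97 mOsm/kg ≈ 325.0 mOsm/kg
Osmolar gap = measured − calculated = 329 − 325.0 = 4.0 mOsm/kg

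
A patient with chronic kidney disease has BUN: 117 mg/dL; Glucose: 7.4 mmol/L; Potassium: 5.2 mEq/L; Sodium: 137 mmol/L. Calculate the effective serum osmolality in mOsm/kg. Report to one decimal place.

Effective osmolality excludes urea (freely permeant across cell membranes):
2·Na + glucose
= 2·137 + 7.4
= 274 + 7.4
= 281.4 mOsm/kg

281.4 mOsm/kg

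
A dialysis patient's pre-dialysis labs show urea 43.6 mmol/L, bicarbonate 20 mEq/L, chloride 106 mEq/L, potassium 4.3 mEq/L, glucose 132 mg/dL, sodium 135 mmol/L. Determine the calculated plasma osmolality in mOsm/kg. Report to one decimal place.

Calculated osmolality = 2·Na + glucose/18 + urea
= 2·135 + 132/18 + 43.6
= 270 + 7.33 + 43.60
= 320.93 mOsm/kg

320.9 mOsm/kg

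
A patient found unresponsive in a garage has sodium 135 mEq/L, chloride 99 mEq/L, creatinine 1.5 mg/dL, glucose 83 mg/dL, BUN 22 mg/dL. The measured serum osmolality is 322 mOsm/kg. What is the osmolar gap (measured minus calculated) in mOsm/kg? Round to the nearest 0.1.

39.5 mOsm/kg

Calculated osmolality = 2·Na + glucose/18 + BUN/2.8
= 2·135 + 83/18 + 22/2.8
= 270 + 4.61 + 7.86
= 282.47 mOsm/kg ≈ 282.5 mOsm/kg
Osmolar gap = measured − calculated = 322 − 282.5 = 39.5 mOsm/kg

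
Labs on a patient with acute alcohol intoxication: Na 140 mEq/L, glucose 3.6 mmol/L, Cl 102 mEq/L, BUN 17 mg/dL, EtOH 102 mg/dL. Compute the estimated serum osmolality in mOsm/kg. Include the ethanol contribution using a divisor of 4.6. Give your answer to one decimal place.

311.8 mOsm/kg

Calculated osmolality = 2·Na + glucose + BUN/2.8 + ethanol/4.6
= 2·140 + 3.6 + 17/2.8 + 102/4.6
= 280 + 3.60 + 6.07 + 22.17
= 311.84 mOsm/kg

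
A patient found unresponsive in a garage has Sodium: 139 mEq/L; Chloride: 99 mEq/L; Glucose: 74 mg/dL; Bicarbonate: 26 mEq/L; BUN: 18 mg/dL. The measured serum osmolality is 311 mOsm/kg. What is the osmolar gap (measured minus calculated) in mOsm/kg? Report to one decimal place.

Calculated osmolality = 2·Na + glucose/18 + BUN/2.8
= 2·139 + 74/18 + 18/2.8
= 278 + 4.11 + 6.43
= 288.54 mOsm/kg ≈ 288.5 mOsm/kg
Osmolar gap = measured − calculated = 311 − 288.5 = 22.5 mOsm/kg

22.5 mOsm/kg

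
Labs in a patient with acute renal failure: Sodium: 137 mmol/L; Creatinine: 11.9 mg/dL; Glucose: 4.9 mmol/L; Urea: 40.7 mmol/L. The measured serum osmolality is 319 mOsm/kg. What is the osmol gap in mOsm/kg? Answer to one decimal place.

Calculated osmolality = 2·Na + glucose + urea
= 2·137 + 4.9 + 40.7
= 274 + 4.90 + 40.70
= 319.6 mOsm/kg ≈ 319.6 mOsm/kg
Osmolar gap = measured − calculated = 319 − 319.6 = -0.6 mOsm/kg

-0.6 mOsm/kg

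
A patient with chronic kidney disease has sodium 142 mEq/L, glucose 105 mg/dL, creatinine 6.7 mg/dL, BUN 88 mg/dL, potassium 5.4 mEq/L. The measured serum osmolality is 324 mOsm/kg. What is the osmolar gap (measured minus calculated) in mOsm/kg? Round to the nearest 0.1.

2.7 mOsm/kg

Calculated osmolality = 2·Na + glucose/18 + BUN/2.8
= 2·142 + 105/18 + 88/2.8
= 284 + 5.83 + 31.43
= 321.26 mOsm/kg ≈ 321.3 mOsm/kg
Osmolar gap = measured − calculated = 324 − 321.3 = 2.7 mOsm/kg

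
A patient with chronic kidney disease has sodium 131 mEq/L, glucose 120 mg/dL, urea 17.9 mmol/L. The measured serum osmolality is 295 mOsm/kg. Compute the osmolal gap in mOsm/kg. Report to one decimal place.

Calculated osmolality = 2·Na + glucose/18 + urea
= 2·131 + 120/18 + 17.9
= 262 + 6.67 + 17.90
= 286.57 mOsm/kg ≈ 286.6 mOsm/kg
Osmolar gap = measured − calculated = 295 − 286.6 = 8.4 mOsm/kg

8.4 mOsm/kg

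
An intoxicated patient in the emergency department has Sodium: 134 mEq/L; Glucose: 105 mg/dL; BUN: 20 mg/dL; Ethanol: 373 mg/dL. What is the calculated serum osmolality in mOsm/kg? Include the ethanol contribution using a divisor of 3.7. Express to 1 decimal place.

Calculated osmolality = 2·Na + glucose/18 + BUN/2.8 + ethanol/3.7
= 2·134 + 105/18 + 20/2.8 + 373/3.7
= 268 + 5.83 + 7.14 + 100.81
= 381.78 mOsm/kg

381.8 mOsm/kg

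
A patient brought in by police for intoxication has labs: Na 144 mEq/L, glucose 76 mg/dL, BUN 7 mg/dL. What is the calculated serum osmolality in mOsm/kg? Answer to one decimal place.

Calculated osmolality = 2·Na + glucose/18 + BUN/2.8
= 2·144 + 76/18 + 7/2.8
= 288 + 4.22 + 2.50
= 294.72 mOsm/kg

294.7 mOsm/kg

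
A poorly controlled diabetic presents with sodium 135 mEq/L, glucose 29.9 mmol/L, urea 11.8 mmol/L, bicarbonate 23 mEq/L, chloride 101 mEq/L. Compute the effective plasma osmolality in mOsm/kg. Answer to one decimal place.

299.9 mOsm/kg

Effective osmolality excludes urea (freely permeant across cell membranes):
2·Na + glucose
= 2·135 + 29.9
= 270 + 29.9
= 299.9 mOsm/kg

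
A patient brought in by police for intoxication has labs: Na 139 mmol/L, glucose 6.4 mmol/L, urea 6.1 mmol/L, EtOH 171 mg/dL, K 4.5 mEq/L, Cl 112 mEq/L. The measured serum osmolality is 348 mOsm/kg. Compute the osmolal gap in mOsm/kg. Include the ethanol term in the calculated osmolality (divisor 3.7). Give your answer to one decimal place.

11.3 mOsm/kg

Calculated osmolality = 2·Na + glucose + urea + ethanol/3.7
= 2·139 + 6.4 + 6.1 + 171/3.7
= 278 + 6.40 + 6.10 + 46.22
= 336.72 mOsm/kg ≈ 336.7 mOsm/kg
Osmolar gap = measured − calculated = 348 − 336.7 = 11.3 mOsm/kg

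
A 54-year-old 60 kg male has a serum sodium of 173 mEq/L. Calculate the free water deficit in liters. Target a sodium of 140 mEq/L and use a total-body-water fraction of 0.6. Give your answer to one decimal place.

8.5 L

TBW = 0.6 · 60 = 36 L
Free water deficit = TBW · (Na/140 − 1)
= 36 · (173/140 − 1)
= 36 · 0.2357
= 8.49 L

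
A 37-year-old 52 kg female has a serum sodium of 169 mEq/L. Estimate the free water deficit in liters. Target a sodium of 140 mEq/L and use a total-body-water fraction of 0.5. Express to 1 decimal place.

TBW = 0.5 · 52 = 26 L
Free water deficit = TBW · (Na/140 − 1)
= 26 · (169/140 − 1)
= 26 · 0.2071
= 5.38 L

5.4 L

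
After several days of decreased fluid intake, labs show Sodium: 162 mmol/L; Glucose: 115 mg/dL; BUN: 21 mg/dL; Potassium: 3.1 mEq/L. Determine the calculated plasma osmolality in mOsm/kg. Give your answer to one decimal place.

337.9 mOsm/kg

Calculated osmolality = 2·Na + glucose/18 + BUN/2.8
= 2·162 + 115/18 + 21/2.8
= 324 + 6.39 + 7.50
= 337.89 mOsm/kg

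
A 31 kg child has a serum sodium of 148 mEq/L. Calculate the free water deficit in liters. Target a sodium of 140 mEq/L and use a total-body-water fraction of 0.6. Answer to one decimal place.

TBW = 0.6 · 31 = 18.6 L
Free water deficit = TBW · (Na/140 − 1)
= 18.6 · (148/140 − 1)
= 18.6 · 0.0571
= 1.06 L

1.1 L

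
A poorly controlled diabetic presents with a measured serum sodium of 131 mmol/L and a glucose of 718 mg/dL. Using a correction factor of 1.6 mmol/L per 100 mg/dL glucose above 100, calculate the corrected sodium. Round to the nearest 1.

Corrected Na = measured Na + 1.6 · (glucose − 100)/100
= 131 + 1.6 · (718 − 100)/100
= 131 + 9.9
= 140.9 mmol/L

141 mmol/L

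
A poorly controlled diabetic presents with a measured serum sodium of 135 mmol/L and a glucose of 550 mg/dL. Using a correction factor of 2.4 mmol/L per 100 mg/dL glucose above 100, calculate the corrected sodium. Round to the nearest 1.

Corrected Na = measured Na + 2.4 · (glucose − 100)/100
= 135 + 2.4 · (550 − 100)/100
= 135 + 10.8
= 145.8 mmol/L

146 mmol/L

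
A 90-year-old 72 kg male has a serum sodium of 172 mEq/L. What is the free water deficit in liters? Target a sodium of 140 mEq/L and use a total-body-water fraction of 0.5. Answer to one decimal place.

TBW = 0.5 · 72 = 36 L
Free water deficit = TBW · (Na/140 − 1)
= 36 · (172/140 − 1)
= 36 · 0.2286
= 8.23 L

8.2 L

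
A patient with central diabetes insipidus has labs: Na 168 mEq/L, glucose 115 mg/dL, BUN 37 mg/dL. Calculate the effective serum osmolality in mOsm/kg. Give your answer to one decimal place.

342.4 mOsm/kg

Effective osmolality excludes urea (freely permeant across cell membranes):
2·Na + glucose/18
= 2·168 + 115/18
= 336 + 6.39
= 342.39 mOsm/kg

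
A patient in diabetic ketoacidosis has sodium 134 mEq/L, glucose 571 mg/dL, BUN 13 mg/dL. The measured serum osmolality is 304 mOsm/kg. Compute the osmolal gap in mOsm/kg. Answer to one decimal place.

Calculated osmolality = 2·Na + glucose/18 + BUN/2.8
= 2·134 + 571/18 + 13/2.8
= 268 + 31.72 + 4.64
= 304.36 mOsm/kg ≈ 304.4 mOsm/kg
Osmolar gap = measured − calculated = 304 − 304.4 = -0.4 mOsm/kg

-0.4 mOsm/kg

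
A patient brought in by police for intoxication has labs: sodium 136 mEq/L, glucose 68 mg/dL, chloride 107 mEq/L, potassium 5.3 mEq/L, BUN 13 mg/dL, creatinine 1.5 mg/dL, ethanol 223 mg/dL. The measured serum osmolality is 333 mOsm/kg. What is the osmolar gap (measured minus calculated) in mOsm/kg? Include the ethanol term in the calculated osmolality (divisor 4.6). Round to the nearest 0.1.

Calculated osmolality = 2·Na + glucose/18 + BUN/2.8 + ethanol/4.6
= 2·136 + 68/18 + 13/2.8 + 223/4.6
= 272 + 3.78 + 4.64 + 48.48
= 328.9 mOsm/kg ≈ 328.9 mOsm/kg
Osmolar gap = measured − calculated = 333 − 328.9 = 4.1 mOsm/kg

4.1 mOsm/kg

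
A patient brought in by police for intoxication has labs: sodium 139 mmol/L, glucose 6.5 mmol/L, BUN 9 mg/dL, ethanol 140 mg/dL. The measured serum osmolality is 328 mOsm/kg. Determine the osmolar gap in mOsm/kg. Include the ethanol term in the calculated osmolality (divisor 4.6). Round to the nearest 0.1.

9.9 mOsm/kg

Calculated osmolality = 2·Na + glucose + BUN/2.8 + ethanol/4.6
= 2·139 + 6.5 + 9/2.8 + 140/4.6
= 278 + 6.50 + 3.21 + 30.43
= 318.14 mOsm/kg ≈ 318.1 mOsm/kg
Osmolar gap = measured − calculated = 328 − 318.1 = 9.9 mOsm/kg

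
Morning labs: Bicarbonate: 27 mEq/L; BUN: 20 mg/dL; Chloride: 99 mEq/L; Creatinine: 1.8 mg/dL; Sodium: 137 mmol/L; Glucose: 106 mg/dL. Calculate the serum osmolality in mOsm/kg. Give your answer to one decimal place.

Calculated osmolality = 2·Na + glucose/18 + BUN/2.8
= 2·137 + 106/18 + 20/2.8
= 274 + 5.89 + 7.14
= 287.03 mOsm/kg

287.0 mOsm/kg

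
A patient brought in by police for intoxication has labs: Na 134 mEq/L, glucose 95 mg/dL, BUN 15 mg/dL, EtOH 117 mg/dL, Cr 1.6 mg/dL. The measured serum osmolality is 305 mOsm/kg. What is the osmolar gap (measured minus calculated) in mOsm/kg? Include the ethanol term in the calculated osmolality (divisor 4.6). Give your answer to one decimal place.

Calculated osmolality = 2·Na + glucose/18 + BUN/2.8 + ethanol/4.6
= 2·134 + 95/18 + 15/2.8 + 117/4.6
= 268 + 5.28 + 5.36 + 25.43
= 304.07 mOsm/kg ≈ 304.1 mOsm/kg
Osmolar gap = measured − calculated = 305 − 304.1 = 0.9 mOsm/kg

0.9 mOsm/kg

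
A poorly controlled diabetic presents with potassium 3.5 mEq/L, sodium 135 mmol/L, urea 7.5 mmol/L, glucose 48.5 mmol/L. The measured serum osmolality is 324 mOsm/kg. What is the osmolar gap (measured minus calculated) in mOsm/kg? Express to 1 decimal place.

Calculated osmolality = 2·Na + glucose + urea
= 2·135 + 48.5 + 7.5
= 270 + 48.50 + 7.50
= 326 mOsm/kg ≈ 326.0 mOsm/kg
Osmolar gap = measured − calculated = 324 − 326.0 = -2.0 mOsm/kg

-2.0 mOsm/kg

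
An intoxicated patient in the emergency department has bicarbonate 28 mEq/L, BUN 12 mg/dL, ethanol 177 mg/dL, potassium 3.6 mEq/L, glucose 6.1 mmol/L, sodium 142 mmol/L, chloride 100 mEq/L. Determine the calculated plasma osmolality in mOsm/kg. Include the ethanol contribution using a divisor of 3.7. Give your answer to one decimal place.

Calculated osmolality = 2·Na + glucose + BUN/2.8 + ethanol/3.7
= 2·142 + 6.1 + 12/2.8 + 177/3.7
= 284 + 6.10 + 4.29 + 47.84
= 342.23 mOsm/kg

342.2 mOsm/kg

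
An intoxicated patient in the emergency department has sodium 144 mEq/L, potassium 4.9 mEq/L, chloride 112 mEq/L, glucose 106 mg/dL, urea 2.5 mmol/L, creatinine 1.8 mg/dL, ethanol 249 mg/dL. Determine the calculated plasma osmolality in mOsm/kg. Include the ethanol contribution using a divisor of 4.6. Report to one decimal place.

Calculated osmolality = 2·Na + glucose/18 + urea + ethanol/4.6
= 2·144 + 106/18 + 2.5 + 249/4.6
= 288 + 5.89 + 2.50 + 54.13
= 350.52 mOsm/kg

350.5 mOsm/kg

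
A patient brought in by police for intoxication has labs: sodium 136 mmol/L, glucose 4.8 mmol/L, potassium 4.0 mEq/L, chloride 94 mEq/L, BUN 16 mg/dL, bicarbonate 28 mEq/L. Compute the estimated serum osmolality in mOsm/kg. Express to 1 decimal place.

Calculated osmolality = 2·Na + glucose + BUN/2.8
= 2·136 + 4.8 + 16/2.8
= 272 + 4.80 + 5.71
= 282.51 mOsm/kg

282.5 mOsm/kg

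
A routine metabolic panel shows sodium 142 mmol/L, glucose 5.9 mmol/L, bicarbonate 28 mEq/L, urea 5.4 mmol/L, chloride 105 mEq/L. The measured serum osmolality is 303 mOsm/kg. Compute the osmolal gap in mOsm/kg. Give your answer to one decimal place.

7.7 mOsm/kg

Calculated osmolality = 2·Na + glucose + urea
= 2·142 + 5.9 + 5.4
= 284 + 5.90 + 5.40
= 295.3 mOsm/kg ≈ 295.3 mOsm/kg
Osmolar gap = measured − calculated = 303 − 295.3 = 7.7 mOsm/kg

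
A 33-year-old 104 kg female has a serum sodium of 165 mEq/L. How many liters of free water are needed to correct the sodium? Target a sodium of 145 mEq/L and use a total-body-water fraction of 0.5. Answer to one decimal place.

TBW = 0.5 · 104 = 52 L
Free water deficit = TBW · (Na/145 − 1)
= 52 · (165/145 − 1)
= 52 · 0.1379
= 7.17 L

7.2 L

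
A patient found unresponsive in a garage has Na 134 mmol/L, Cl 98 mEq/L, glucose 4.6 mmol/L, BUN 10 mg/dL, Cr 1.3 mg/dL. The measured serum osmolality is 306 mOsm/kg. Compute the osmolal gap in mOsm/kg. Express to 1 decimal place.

29.8 mOsm/kg

Calculated osmolality = 2·Na + glucose + BUN/2.8
= 2·134 + 4.6 + 10/2.8
= 268 + 4.60 + 3.57
= 276.17 mOsm/kg ≈ 276.2 mOsm/kg
Osmolar gap = measured − calculated = 306 − 276.2 = 29.8 mOsm/kg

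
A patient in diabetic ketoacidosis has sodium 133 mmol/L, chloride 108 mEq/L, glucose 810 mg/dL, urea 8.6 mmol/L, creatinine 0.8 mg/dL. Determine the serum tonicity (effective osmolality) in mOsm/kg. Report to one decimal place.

Effective osmolality excludes urea (freely permeant across cell membranes):
2·Na + glucose/18
= 2·133 + 810/18
= 266 + 45
= 311 mOsm/kg

311.0 mOsm/kg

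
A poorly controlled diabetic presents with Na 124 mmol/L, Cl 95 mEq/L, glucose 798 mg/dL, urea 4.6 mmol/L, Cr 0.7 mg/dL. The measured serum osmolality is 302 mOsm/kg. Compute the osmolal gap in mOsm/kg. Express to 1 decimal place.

Calculated osmolality = 2·Na + glucose/18 + urea
= 2·124 + 798/18 + 4.6
= 248 + 44.33 + 4.60
= 296.93 mOsm/kg ≈ 296.9 mOsm/kg
Osmolar gap = measured − calculated = 302 − 296.9 = 5.1 mOsm/kg

5.1 mOsm/kg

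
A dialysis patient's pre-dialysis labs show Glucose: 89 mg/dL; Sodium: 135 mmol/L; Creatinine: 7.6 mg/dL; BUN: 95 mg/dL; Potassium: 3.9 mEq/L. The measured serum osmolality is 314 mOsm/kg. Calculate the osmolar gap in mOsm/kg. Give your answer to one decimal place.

Calculated osmolality = 2·Na + glucose/18 + BUN/2.8
= 2·135 + 89/18 + 95/2.8
= 270 + 4.94 + 33.93
= 308.87 mOsm/kg ≈ 308.9 mOsm/kg
Osmolar gap = measured − calculated = 314 − 308.9 = 5.1 mOsm/kg

5.1 mOsm/kg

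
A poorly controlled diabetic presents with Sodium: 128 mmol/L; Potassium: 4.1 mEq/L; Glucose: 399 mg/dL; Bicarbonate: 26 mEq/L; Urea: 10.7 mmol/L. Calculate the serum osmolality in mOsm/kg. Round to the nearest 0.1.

Calculated osmolality = 2·Na + glucose/18 + urea
= 2·128 + 399/18 + 10.7
= 256 + 22.17 + 10.70
= 288.87 mOsm/kg

288.9 mOsm/kg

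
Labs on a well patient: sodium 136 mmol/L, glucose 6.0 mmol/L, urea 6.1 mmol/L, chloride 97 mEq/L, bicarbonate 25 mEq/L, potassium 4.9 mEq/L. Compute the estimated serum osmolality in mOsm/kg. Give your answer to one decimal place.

284.1 mOsm/kg

Calculated osmolality = 2·Na + glucose + urea
= 2·136 + 6 + 6.1
= 272 + 6 + 6.10
= 284.1 mOsm/kg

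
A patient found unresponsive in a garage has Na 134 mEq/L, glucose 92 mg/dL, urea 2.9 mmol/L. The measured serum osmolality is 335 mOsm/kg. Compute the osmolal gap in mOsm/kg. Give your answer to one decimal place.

59.0 mOsm/kg

Calculated osmolality = 2·Na + glucose/18 + urea
= 2·134 + 92/18 + 2.9
= 268 + 5.11 + 2.90
= 276.01 mOsm/kg ≈ 276.0 mOsm/kg
Osmolar gap = measured − calculated = 335 − 276.0 = 59.0 mOsm/kg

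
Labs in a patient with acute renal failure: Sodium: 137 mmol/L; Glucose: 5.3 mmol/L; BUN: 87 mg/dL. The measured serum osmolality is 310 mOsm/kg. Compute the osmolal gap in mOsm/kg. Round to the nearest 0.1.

Calculated osmolality = 2·Na + glucose + BUN/2.8
= 2·137 + 5.3 + 87/2.8
= 274 + 5.30 + 31.07
= 310.37 mOsm/kg ≈ 310.4 mOsm/kg
Osmolar gap = measured − calculated = 310 − 310.4 = -0.4 mOsm/kg

-0.4 mOsm/kg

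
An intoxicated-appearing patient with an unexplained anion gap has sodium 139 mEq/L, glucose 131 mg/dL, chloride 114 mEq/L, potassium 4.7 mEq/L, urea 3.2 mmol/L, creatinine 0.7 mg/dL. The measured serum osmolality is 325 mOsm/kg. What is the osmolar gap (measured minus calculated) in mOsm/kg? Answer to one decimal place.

Calculated osmolality = 2·Na + glucose/18 + urea
= 2·139 + 131/18 + 3.2
= 278 + 7.28 + 3.20
= 288.48 mOsm/kg ≈ 288.5 mOsm/kg
Osmolar gap = measured − calculated = 325 − 288.5 = 36.5 mOsm/kg

36.5 mOsm/kg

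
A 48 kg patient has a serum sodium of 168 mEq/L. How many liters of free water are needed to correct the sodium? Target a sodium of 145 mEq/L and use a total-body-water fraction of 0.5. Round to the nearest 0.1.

TBW = 0.5 · 48 = 24 L
Free water deficit = TBW · (Na/145 − 1)
= 24 · (168/145 − 1)
= 24 · 0.1586
= 3.81 L

3.8 L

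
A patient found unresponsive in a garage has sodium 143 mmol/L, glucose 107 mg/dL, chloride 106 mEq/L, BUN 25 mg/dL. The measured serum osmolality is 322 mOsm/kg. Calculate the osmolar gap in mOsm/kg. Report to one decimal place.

21.1 mOsm/kg

Calculated osmolality = 2·Na + glucose/18 + BUN/2.8
= 2·143 + 107/18 + 25/2.8
= 286 + 5.94 + 8.93
= 300.87 mOsm/kg ≈ 300.9 mOsm/kg
Osmolar gap = measured − calculated = 322 − 300.9 = 21.1 mOsm/kg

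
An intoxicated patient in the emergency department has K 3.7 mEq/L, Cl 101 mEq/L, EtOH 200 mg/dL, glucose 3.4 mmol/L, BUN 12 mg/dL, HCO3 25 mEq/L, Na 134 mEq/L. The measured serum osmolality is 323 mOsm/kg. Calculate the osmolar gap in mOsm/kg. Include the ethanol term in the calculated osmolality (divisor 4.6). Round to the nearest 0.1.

Calculated osmolality = 2·Na + glucose + BUN/2.8 + ethanol/4.6
= 2·134 + 3.4 + 12/2.8 + 200/4.6
= 268 + 3.40 + 4.29 + 43.48
= 319.17 mOsm/kg ≈ 319.2 mOsm/kg
Osmolar gap = measured − calculated = 323 − 319.2 = 3.8 mOsm/kg

3.8 mOsm/kg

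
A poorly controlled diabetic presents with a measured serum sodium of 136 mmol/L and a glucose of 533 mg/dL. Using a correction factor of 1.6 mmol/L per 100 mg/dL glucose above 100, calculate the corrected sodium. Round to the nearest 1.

Corrected Na = measured Na + 1.6 · (glucose − 100)/100
= 136 + 1.6 · (533 − 100)/100
= 136 + 6.9
= 142.9 mmol/L

143 mmol/L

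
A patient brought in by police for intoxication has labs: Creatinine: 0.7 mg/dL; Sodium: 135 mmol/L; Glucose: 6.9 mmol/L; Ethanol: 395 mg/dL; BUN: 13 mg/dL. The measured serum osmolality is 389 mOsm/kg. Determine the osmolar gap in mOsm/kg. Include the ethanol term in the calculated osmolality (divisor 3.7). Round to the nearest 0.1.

Calculated osmolality = 2·Na + glucose + BUN/2.8 + ethanol/3.7
= 2·135 + 6.9 + 13/2.8 + 395/3.7
= 270 + 6.90 + 4.64 + 106.76
= 388.3 mOsm/kg ≈ 388.3 mOsm/kg
Osmolar gap = measured − calculated = 389 − 388.3 = 0.7 mOsm/kg

0.7 mOsm/kg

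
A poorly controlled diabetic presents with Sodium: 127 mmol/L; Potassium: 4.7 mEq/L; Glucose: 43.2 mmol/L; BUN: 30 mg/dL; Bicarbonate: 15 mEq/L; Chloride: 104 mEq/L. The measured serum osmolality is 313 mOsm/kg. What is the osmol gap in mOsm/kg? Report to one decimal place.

Calculated osmolality = 2·Na + glucose + BUN/2.8
= 2·127 + 43.2 + 30/2.8
= 254 + 43.20 + 10.71
= 307.91 mOsm/kg ≈ 307.9 mOsm/kg
Osmolar gap = measured − calculated = 313 − 307.9 = 5.1 mOsm/kg

5.1 mOsm/kg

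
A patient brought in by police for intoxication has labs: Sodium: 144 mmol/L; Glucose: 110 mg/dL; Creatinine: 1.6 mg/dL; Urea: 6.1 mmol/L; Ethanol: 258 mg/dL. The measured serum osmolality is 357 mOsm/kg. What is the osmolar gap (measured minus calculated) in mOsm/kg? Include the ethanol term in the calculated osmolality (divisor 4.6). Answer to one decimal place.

Calculated osmolality = 2·Na + glucose/18 + urea + ethanol/4.6
= 2·144 + 110/18 + 6.1 + 258/4.6
= 288 + 6.11 + 6.10 + 56.09
= 356.3 mOsm/kg ≈ 356.3 mOsm/kg
Osmolar gap = measured − calculated = 357 − 356.3 = 0.7 mOsm/kg

0.7 mOsm/kg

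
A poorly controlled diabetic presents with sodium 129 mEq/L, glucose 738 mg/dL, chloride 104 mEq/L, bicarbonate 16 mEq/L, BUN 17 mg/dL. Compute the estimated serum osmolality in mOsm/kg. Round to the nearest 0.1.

305.1 mOsm/kg

Calculated osmolality = 2·Na + glucose/18 + BUN/2.8
= 2·129 + 738/18 + 17/2.8
= 258 + 41 + 6.07
= 305.07 mOsm/kg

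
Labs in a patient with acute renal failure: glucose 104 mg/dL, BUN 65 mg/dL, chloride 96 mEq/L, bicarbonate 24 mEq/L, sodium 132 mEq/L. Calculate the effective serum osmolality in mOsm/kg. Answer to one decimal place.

Effective osmolality excludes urea (freely permeant across cell membranes):
2·Na + glucose/18
= 2·132 + 104/18
= 264 + 5.78
= 269.78 mOsm/kg

269.8 mOsm/kg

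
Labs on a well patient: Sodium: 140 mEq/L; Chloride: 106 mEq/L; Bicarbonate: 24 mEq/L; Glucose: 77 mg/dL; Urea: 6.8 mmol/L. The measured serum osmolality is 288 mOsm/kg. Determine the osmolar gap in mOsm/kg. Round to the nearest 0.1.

Calculated osmolality = 2·Na + glucose/18 + urea
= 2·140 + 77/18 + 6.8
= 280 + 4.28 + 6.80
= 291.08 mOsm/kg ≈ 291.1 mOsm/kg
Osmolar gap = measured − calculated = 288 − 291.1 = -3.1 mOsm/kg

-3.1 mOsm/kg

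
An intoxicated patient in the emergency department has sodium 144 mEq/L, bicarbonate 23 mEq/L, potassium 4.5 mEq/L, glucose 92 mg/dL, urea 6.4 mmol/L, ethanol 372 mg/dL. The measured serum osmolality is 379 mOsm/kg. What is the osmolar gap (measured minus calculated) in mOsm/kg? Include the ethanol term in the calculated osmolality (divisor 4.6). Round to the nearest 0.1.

Calculated osmolality = 2·Na + glucose/18 + urea + ethanol/4.6
= 2·144 + 92/18 + 6.4 + 372/4.6
= 288 + 5.11 + 6.40 + 80.87
= 380.38 mOsm/kg ≈ 380.4 mOsm/kg
Osmolar gap = measured − calculated = 379 − 380.4 = -1.4 mOsm/kg

-1.4 mOsm/kg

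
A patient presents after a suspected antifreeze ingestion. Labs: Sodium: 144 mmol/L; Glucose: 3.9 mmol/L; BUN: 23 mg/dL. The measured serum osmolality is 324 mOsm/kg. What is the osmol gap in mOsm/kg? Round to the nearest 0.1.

Calculated osmolality = 2·Na + glucose + BUN/2.8
= 2·144 + 3.9 + 23/2.8
= 288 + 3.90 + 8.21
= 300.11 mOsm/kg ≈ 300.1 mOsm/kg
Osmolar gap = measured − calculated = 324 − 300.1 = 23.9 mOsm/kg

23.9 mOsm/kg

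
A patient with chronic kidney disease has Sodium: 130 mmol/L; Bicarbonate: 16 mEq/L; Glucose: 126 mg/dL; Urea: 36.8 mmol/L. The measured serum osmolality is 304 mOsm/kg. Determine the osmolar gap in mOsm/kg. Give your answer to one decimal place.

Calculated osmolality = 2·Na + glucose/18 + urea
= 2·130 + 126/18 + 36.8
= 260 + 7 + 36.80
= 303.8 mOsm/kg ≈ 303.8 mOsm/kg
Osmolar gap = measured − calculated = 304 − 303.8 = 0.2 mOsm/kg

0.2 mOsm/kg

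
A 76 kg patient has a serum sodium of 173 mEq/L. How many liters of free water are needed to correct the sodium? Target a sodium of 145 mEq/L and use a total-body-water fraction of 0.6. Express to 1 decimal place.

TBW = 0.6 · 76 = 45.6 L
Free water deficit = TBW · (Na/145 − 1)
= 45.6 · (173/145 − 1)
= 45.6 · 0.1931
= 8.81 L

8.8 L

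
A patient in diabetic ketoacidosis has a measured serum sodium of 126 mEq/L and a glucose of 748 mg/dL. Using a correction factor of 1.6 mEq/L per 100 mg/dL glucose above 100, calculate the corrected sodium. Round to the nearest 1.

136 mEq/L

Corrected Na = measured Na + 1.6 · (glucose − 100)/100
= 126 + 1.6 · (748 − 100)/100
= 126 + 10.4
= 136.4 mEq/L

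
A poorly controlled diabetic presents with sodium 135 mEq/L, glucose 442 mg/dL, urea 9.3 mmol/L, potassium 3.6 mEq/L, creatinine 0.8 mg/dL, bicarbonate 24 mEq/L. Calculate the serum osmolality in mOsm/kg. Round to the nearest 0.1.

Calculated osmolality = 2·Na + glucose/18 + urea
= 2·135 + 442/18 + 9.3
= 270 + 24.56 + 9.30
= 303.86 mOsm/kg

303.9 mOsm/kg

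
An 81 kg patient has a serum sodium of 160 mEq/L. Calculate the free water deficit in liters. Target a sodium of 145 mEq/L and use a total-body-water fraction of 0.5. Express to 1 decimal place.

4.2 L

TBW = 0.5 · 81 = 40.5 L
Free water deficit = TBW · (Na/145 − 1)
= 40.5 · (160/145 − 1)
= 40.5 · 0.1034
= 4.19 L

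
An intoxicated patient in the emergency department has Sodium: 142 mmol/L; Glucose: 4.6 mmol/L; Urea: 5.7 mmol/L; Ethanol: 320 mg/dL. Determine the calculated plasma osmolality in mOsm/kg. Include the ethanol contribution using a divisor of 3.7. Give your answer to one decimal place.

380.8 mOsm/kg

Calculated osmolality = 2·Na + glucose + urea + ethanol/3.7
= 2·142 + 4.6 + 5.7 + 320/3.7
= 284 + 4.60 + 5.70 + 86.49
= 380.79 mOsm/kg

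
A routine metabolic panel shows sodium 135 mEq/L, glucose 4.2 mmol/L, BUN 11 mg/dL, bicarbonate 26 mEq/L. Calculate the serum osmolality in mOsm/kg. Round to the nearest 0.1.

278.1 mOsm/kg

Calculated osmolality = 2·Na + glucose + BUN/2.8
= 2·135 + 4.2 + 11/2.8
= 270 + 4.20 + 3.93
= 278.13 mOsm/kg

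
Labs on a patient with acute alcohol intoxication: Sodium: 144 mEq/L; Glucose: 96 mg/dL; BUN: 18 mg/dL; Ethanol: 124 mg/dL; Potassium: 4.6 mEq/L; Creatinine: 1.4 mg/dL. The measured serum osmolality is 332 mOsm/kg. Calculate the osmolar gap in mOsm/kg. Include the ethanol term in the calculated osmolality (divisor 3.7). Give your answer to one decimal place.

Calculated osmolality = 2·Na + glucose/18 + BUN/2.8 + ethanol/3.7
= 2·144 + 96/18 + 18/2.8 + 124/3.7
= 288 + 5.33 + 6.43 + 33.51
= 333.27 mOsm/kg ≈ 333.3 mOsm/kg
Osmolar gap = measured − calculated = 332 − 333.3 = -1.3 mOsm/kg

-1.3 mOsm/kg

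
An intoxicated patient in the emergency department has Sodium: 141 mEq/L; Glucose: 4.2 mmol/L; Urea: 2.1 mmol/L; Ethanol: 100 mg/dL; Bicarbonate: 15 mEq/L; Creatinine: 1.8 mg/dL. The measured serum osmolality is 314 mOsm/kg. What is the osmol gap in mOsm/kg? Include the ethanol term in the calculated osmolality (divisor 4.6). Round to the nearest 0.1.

4.0 mOsm/kg

Calculated osmolality = 2·Na + glucose + urea + ethanol/4.6
= 2·141 + 4.2 + 2.1 + 100/4.6
= 282 + 4.20 + 2.10 + 21.74
= 310.04 mOsm/kg ≈ 310.0 mOsm/kg
Osmolar gap = measured − calculated = 314 − 310.0 = 4.0 mOsm/kg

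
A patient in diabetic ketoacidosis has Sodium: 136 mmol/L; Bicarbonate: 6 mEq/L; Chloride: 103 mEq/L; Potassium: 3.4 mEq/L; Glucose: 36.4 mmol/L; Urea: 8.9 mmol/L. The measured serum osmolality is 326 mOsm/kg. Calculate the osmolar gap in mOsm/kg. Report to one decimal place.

8.7 mOsm/kg

Calculated osmolality = 2·Na + glucose + urea
= 2·136 + 36.4 + 8.9
= 272 + 36.40 + 8.90
= 317.3 mOsm/kg ≈ 317.3 mOsm/kg
Osmolar gap = measured − calculated = 326 − 317.3 = 8.7 mOsm/kg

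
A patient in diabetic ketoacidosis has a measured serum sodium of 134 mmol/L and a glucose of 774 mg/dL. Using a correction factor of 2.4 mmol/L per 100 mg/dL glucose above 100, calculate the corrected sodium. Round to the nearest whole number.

Corrected Na = measured Na + 2.4 · (glucose − 100)/100
= 134 + 2.4 · (774 − 100)/100
= 134 + 16.2
= 150.2 mmol/L

150 mmol/L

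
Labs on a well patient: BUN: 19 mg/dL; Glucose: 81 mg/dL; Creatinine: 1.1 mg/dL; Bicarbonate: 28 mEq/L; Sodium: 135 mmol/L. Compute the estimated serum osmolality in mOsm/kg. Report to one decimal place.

Calculated osmolality = 2·Na + glucose/18 + BUN/2.8
= 2·135 + 81/18 + 19/2.8
= 270 + 4.50 + 6.79
= 281.29 mOsm/kg

281.3 mOsm/kg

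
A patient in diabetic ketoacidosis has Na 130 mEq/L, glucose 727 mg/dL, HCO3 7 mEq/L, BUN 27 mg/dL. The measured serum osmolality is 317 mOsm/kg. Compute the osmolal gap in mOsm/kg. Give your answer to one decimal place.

Calculated osmolality = 2·Na + glucose/18 + BUN/2.8
= 2·130 + 727/18 + 27/2.8
= 260 + 40.39 + 9.64
= 310.03 mOsm/kg ≈ 310.0 mOsm/kg
Osmolar gap = measured − calculated = 317 − 310.0 = 7.0 mOsm/kg

7.0 mOsm/kg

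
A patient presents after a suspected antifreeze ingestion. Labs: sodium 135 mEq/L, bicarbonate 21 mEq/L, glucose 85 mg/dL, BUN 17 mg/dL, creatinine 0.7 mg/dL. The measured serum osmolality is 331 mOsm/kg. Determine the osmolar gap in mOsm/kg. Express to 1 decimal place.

50.2 mOsm/kg

Calculated osmolality = 2·Na + glucose/18 + BUN/2.8
= 2·135 + 85/18 + 17/2.8
= 270 + 4.72 + 6.07
= 280.79 mOsm/kg ≈ 280.8 mOsm/kg
Osmolar gap = measured − calculated = 331 − 280.8 = 50.2 mOsm/kg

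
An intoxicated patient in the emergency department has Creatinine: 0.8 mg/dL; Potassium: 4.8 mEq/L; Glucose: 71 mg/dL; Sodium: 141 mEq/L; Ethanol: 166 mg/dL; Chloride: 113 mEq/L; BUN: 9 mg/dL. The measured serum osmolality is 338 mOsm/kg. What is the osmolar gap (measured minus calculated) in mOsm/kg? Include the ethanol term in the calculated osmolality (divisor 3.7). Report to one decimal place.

4.0 mOsm/kg

Calculated osmolality = 2·Na + glucose/18 + BUN/2.8 + ethanol/3.7
= 2·141 + 71/18 + 9/2.8 + 166/3.7
= 282 + 3.94 + 3.21 + 44.86
= 334.01 mOsm/kg ≈ 334.0 mOsm/kg
Osmolar gap = measured − calculated = 338 − 334.0 = 4.0 mOsm/kg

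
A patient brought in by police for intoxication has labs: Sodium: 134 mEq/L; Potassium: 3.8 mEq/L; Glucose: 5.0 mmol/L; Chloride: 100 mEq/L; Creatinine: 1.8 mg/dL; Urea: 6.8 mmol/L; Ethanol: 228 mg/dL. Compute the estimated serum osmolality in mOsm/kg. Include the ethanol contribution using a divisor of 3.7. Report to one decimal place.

Calculated osmolality = 2·Na + glucose + urea + ethanol/3.7
= 2·134 + 5 + 6.8 + 228/3.7
= 268 + 5 + 6.80 + 61.62
= 341.42 mOsm/kg

341.4 mOsm/kg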